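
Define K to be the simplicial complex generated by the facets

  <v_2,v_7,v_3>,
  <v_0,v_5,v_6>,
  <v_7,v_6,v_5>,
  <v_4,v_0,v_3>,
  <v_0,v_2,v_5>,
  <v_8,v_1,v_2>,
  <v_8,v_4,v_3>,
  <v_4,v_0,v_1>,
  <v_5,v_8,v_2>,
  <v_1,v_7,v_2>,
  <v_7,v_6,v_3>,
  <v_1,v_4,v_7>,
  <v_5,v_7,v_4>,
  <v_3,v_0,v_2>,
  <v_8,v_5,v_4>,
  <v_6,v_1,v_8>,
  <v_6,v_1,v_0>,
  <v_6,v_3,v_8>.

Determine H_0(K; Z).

K has 9 vertices, 27 edges, 18 triangles.
rank ∂_0 = 0, rank ∂_1 = 8 ⇒ b_0 = 9 − 0 − 8 = 1; all invariant factors of ∂_1 are 1 so no torsion. So H_0 ≅ Z.

H_0 ≅ Z.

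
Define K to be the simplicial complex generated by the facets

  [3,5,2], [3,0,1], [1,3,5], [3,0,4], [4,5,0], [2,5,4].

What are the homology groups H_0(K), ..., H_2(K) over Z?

Fix the vertex order 0 < 1 < 2 < 3 < 4 < 5 and write every simplex with vertices in increasing order. Then dim K = 2 and the simplices of K are:

  0-simplices (6): [0], [1], [2], [3], [4], [5]
  1-simplices (12): [0,1], [0,3], [0,4], [0,5], [1,3], [1,5], [2,3], [2,4], [2,5], [3,4], [3,5], [4,5]
  2-simplices (6): [0,1,3], [0,3,4], [0,4,5], [1,3,5], [2,3,5], [2,4,5]

so the chain groups are C_0 ≅ Z^6, C_1 ≅ Z^12, C_2 ≅ Z^6.

Boundary ∂_1: C_1 → C_0 is given by ∂[p,q] = [q] − [p]. For instance
  ∂[0,4] = [4] − [0].
As a 6×12 matrix over Z this has rank 5, with invariant factors (1,1,1,1,1).

∂_2: C_2 → C_1 maps a triangle to the signed sum of its edges. For instance
  ∂[0,4,5] = [4,5] − [0,5] + [0,4],
  ∂[2,4,5] = [4,5] − [2,5] + [2,4].
This gives a 12×6 integer matrix of rank 6; reducing to Smith normal form yields diagonal entries (1,1,1,1,1,1).

Now H_k = ker ∂_k / im ∂_{k+1}, so:

  H_0: rank C_0 − rank ∂_1 = 6 − 5 = 1, and the invariant factors of ∂_1 are all 1, so H_0 = Z.
  H_1: rank ker ∂_1 − rank ∂_2 = (12 − 5) − 6 = 1, and the invariant factors of ∂_2 are all 1, so H_1 = Z.
  H_2: rank ker ∂_2 − rank ∂_3 = (6 − 6) − 0 = 0, and there is no ∂_3, so H_2 = 0.

As a check, the Euler characteristic is 6 − 12 + 6 = 0, which agrees with 1 − 1 + 0 = 0.
(K is a triangulation of the cylinder S^1 x I.)

H_0 ≅ Z,  H_1 ≅ Z,  H_2 = 0.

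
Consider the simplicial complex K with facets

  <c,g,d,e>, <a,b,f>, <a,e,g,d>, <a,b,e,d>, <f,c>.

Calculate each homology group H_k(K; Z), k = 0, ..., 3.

H_0 = Z,  H_1 = Z,  H_2 = 0,  H_3 = 0.

We work with the vertex ordering a < b < c < d < e < f < g. The simplices of K, each written with vertices in increasing order, are:

  0-simplices (7): a, b, c, d, e, f, g
  1-simplices (15): ab, ad, ae, af, ag, bd, be, bf, cd, ce, cf, cg, de, dg, eg
  2-simplices (11): abd, abe, abf, ade, adg, aeg, bde, cde, cdg, ceg, deg
  3-simplices (3): abde, adeg, cdeg

giving chain groups C_0 ≅ Z^7, C_1 ≅ Z^15, C_2 ≅ Z^11, C_3 ≅ Z^3.

∂_1: C_1 → C_0 maps an edge to its endpoints' difference, ∂[p,q] = q − p. For instance
  ∂ce = e − c.
The 7×15 boundary matrix has rank 6 and Smith normal form diag(1,1,1,1,1,1).

Boundary ∂_2: C_2 → C_1 acts by ∂[p,q,r] = [q,r] − [p,r] + [p,q]. For instance
  ∂adg = dg − ag + ad,
  ∂bde = de − be + bd.
As a 15×11 matrix over Z this has rank 8, with invariant factors (1,1,1,1,1,1,1,1).

Boundary ∂_3: C_3 → C_2 sends each 3-simplex σ to the alternating sum Σ_i (−1)^i (σ with its i-th vertex removed). For instance
  ∂cdeg = deg − ceg + cdg − cde,
  ∂abde = bde − ade + abe − abd.
This gives a 11×3 integer matrix of rank 3; reducing to Smith normal form yields diagonal entries (1,1,1).

From H_k ≅ ker(∂_k) / im(∂_{k+1}) we obtain:

  H_0: rank C_0 − rank ∂_1 = 7 − 6 = 1, and the invariant factors of ∂_1 are all 1, so H_0 = Z.
  H_1: rank ker ∂_1 − rank ∂_2 = (15 − 6) − 8 = 1, and the invariant factors of ∂_2 are all 1, so H_1 = Z.
  H_2: rank ker ∂_2 − rank ∂_3 = (11 − 8) − 3 = 0, and the invariant factors of ∂_3 are all 1, so H_2 = 0.
  H_3: rank ker ∂_3 − rank ∂_4 = (3 − 3) − 0 = 0, and there is no ∂_4, so H_3 = 0.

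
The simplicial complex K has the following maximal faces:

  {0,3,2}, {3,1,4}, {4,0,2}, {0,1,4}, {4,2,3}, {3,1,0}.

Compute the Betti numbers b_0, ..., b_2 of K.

We work with the vertex ordering 0 < 1 < 2 < 3 < 4. The simplices of K, each written with vertices in increasing order, are:

  0-simplices (5): [0], [1], [2], [3], [4]
  1-simplices (9): [0,1], [0,2], [0,3], [0,4], [1,3], [1,4], [2,3], [2,4], [3,4]
  2-simplices (6): [0,1,3], [0,1,4], [0,2,3], [0,2,4], [1,3,4], [2,3,4]

so the chain groups are C_0 ≅ Z^5, C_1 ≅ Z^9, C_2 ≅ Z^6.

The boundary map ∂_1: C_1 → C_0 sends each edge [p,q] (with p < q) to q − p.
The 5×9 boundary matrix has rank 4 and Smith normal form diag(1,1,1,1).

The boundary map ∂_2: C_2 → C_1 maps a triangle to the signed sum of its edges. For instance
  ∂[0,1,3] = [1,3] − [0,3] + [0,1],
  ∂[0,2,3] = [2,3] − [0,3] + [0,2].
This gives a 9×6 integer matrix of rank 5; reducing to Smith normal form yields diagonal entries (1,1,1,1,1).

Computing H_k = (kernel of ∂_k) / (image of ∂_{k+1}):

  H_0: rank C_0 − rank ∂_1 = 5 − 4 = 1, and the invariant factors of ∂_1 are all 1, so H_0 = Z.
  H_1: rank ker ∂_1 − rank ∂_2 = (9 − 4) − 5 = 0, and the invariant factors of ∂_2 are all 1, so H_1 = 0.
  H_2: rank ker ∂_2 − rank ∂_3 = (6 − 5) − 0 = 1, and there is no ∂_3, so H_2 = Z.

As a check, the Euler characteristic is 5 − 9 + 6 = 2, which agrees with 1 − 0 + 1 = 2.
(K is a triangulation of the 2-sphere S^2.)

Hence the Betti numbers are b_0 = 1, b_1 = 0, b_2 = 1.

b_0 = 1, b_1 = 0, b_2 = 1.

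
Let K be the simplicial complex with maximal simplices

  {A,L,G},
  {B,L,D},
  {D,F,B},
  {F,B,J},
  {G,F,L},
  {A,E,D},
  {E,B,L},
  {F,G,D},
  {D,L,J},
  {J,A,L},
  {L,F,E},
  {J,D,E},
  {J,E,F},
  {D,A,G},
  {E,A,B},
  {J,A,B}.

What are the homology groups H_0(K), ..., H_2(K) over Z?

Take the total order A < B < D < E < F < G < J < L on the vertex set. Then K (dimension 2) consists of the simplices:

  0-simplices (8): A, B, D, E, F, G, J, L
  1-simplices (24): AB, AD, AE, AG, AJ, AL, BD, BE, BF, BJ, BL, DE, DF, DG, DJ, DL, EF, EJ, EL, FG, FJ, FL, GL, JL
  2-simplices (16): ABE, ABJ, ADE, ADG, AGL, AJL, BDF, BDL, BEL, BFJ, DEJ, DFG, DJL, EFJ, EFL, FGL

giving chain groups C_0 ≅ Z^8, C_1 ≅ Z^24, C_2 ≅ Z^16.

Boundary ∂_1: C_1 → C_0 maps an edge to its endpoints' difference, ∂[p,q] = q − p.
The 8×24 boundary matrix has rank 7 and Smith normal form diag(1,1,1,1,1,1,1).

The boundary map ∂_2: C_2 → C_1 sends each 2-simplex [p,q,r] to [q,r] − [p,r] + [p,q]. For instance
  ∂DJL = JL − DL + DJ,
  ∂BDL = DL − BL + BD.
The resulting 24×16 matrix has rank 15, and its Smith normal form has invariant factors (1,1,1,1,1,1,1,1,1,1,1,1,1,1,1).

Computing H_k = (kernel of ∂_k) / (image of ∂_{k+1}):

  H_0: rank C_0 − rank ∂_1 = 8 − 7 = 1, and the invariant factors of ∂_1 are all 1, so H_0 ≅ Z.
  H_1: rank ker ∂_1 − rank ∂_2 = (24 − 7) − 15 = 2, and the invariant factors of ∂_2 are all 1, so H_1 ≅ Z^2.
  H_2: rank ker ∂_2 − rank ∂_3 = (16 − 15) − 0 = 1, and there is no ∂_3, so H_2 ≅ Z.

As a check, the Euler characteristic is 8 − 24 + 16 = 0, which agrees with 1 − 2 + 1 = 0.

H_0 = Z,  H_1 = Z^2,  H_2 = Z.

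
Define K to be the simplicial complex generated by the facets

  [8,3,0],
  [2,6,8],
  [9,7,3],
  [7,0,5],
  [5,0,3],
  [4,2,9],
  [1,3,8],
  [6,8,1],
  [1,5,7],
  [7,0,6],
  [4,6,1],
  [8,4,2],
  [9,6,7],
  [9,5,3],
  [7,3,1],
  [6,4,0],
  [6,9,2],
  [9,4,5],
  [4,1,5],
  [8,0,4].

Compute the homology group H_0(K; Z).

We work with the vertex ordering 0 < 1 < 2 < 3 < 4 < 5 < 6 < 7 < 8 < 9. The simplices of K, each written with vertices in increasing order, are:

  0-simplices (10): [0], [1], [2], [3], [4], [5], [6], [7], [8], [9]
  1-simplices (30): (30 of them)
  2-simplices (20): (20 of them)

Hence C_0 ≅ Z^10, C_1 ≅ Z^30, C_2 ≅ Z^20.

∂_1: C_1 → C_0 is given by ∂[p,q] = [q] − [p]. For instance
  ∂[4,5] = [5] − [4].
As a 10×30 matrix over Z this has rank 9, with invariant factors (1,1,1,1,1,1,1,1,1).

Boundary ∂_2: C_2 → C_1 sends each 2-simplex [p,q,r] to [q,r] − [p,r] + [p,q]. For instance
  ∂[1,3,7] = [3,7] − [1,7] + [1,3],
  ∂[2,6,8] = [6,8] − [2,8] + [2,6].
This gives a 30×20 integer matrix of rank 20; reducing to Smith normal form yields diagonal entries (1,1,1,1,1,1,1,1,1,1,1,1,1,1,1,1,1,1,1,2).

Now H_k = ker ∂_k / im ∂_{k+1}, so:

  H_0: rank C_0 − rank ∂_1 = 10 − 9 = 1, and the invariant factors of ∂_1 are all 1, so H_0 = Z.

H_0 = Z.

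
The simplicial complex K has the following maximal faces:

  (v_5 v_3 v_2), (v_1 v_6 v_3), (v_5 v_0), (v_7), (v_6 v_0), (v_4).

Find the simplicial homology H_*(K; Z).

H_0 ≅ Z^3,  H_1 ≅ Z,  H_2 = 0.

We work with the vertex ordering v_0 < v_1 < v_2 < v_3 < v_4 < v_5 < v_6 < v_7. The simplices of K, each written with vertices in increasing order, are:

  0-simplices (8): [v_0], [v_1], [v_2], [v_3], [v_4], [v_5], [v_6], [v_7]
  1-simplices (8): [v_0,v_5], [v_0,v_6], [v_1,v_3], [v_1,v_6], [v_2,v_3], [v_2,v_5], [v_3,v_5], [v_3,v_6]
  2-simplices (2): [v_1,v_3,v_6], [v_2,v_3,v_5]

Hence C_0 ≅ Z^8, C_1 ≅ Z^8, C_2 ≅ Z^2.

∂_1: C_1 → C_0 maps an edge to its endpoints' difference, ∂[p,q] = q − p.
As a 8×8 matrix over Z this has rank 5, with invariant factors (1,1,1,1,1).

Boundary ∂_2: C_2 → C_1 maps a triangle to the signed sum of its edges. For instance
  ∂[v_1,v_3,v_6] = [v_3,v_6] − [v_1,v_6] + [v_1,v_3],
  ∂[v_2,v_3,v_5] = [v_3,v_5] − [v_2,v_5] + [v_2,v_3].
The resulting 8×2 matrix has rank 2, and its Smith normal form has invariant factors (1,1).

From H_k ≅ ker(∂_k) / im(∂_{k+1}) we obtain:

  H_0: rank C_0 − rank ∂_1 = 8 − 5 = 3, and the invariant factors of ∂_1 are all 1, so H_0 ≅ Z^3.
  H_1: rank ker ∂_1 − rank ∂_2 = (8 − 5) − 2 = 1, and the invariant factors of ∂_2 are all 1, so H_1 ≅ Z.
  H_2: rank ker ∂_2 − rank ∂_3 = (2 − 2) − 0 = 0, and there is no ∂_3, so H_2 ≅ 0.

As a check, the Euler characteristic is 8 − 8 + 2 = 2, which agrees with 3 − 1 + 0 = 2.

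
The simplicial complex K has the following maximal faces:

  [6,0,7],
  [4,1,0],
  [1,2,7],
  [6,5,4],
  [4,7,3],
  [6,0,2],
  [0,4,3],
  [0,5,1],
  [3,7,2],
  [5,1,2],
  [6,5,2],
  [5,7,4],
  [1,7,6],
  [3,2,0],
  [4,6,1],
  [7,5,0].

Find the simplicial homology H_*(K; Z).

H_0 ≅ Z,  H_1 ≅ Z^2,  H_2 ≅ Z.

We work with the vertex ordering 0 < 1 < 2 < 3 < 4 < 5 < 6 < 7. The simplices of K, each written with vertices in increasing order, are:

  0-simplices (8): [0], [1], [2], [3], [4], [5], [6], [7]
  1-simplices (24): (24 of them)
  2-simplices (16): [0,1,4], [0,1,5], [0,2,3], [0,2,6], [0,3,4], [0,5,7], [0,6,7], [1,2,5], [1,2,7], [1,4,6], [1,6,7], [2,3,7], [2,5,6], [3,4,7], [4,5,6], [4,5,7]

Hence C_0 ≅ Z^8, C_1 ≅ Z^24, C_2 ≅ Z^16.

Boundary ∂_1: C_1 → C_0 is given by ∂[p,q] = [q] − [p].
As a 8×24 matrix over Z this has rank 7, with invariant factors (1,1,1,1,1,1,1).

Boundary ∂_2: C_2 → C_1 acts by ∂[p,q,r] = [q,r] − [p,r] + [p,q]. For instance
  ∂[1,2,5] = [2,5] − [1,5] + [1,2],
  ∂[0,2,3] = [2,3] − [0,3] + [0,2].
As a 24×16 matrix over Z this has rank 15, with invariant factors (1,1,1,1,1,1,1,1,1,1,1,1,1,1,1).

Computing H_k = (kernel of ∂_k) / (image of ∂_{k+1}):

  H_0: rank C_0 − rank ∂_1 = 8 − 7 = 1, and the invariant factors of ∂_1 are all 1, so H_0 ≅ Z.
  H_1: rank ker ∂_1 − rank ∂_2 = (24 − 7) − 15 = 2, and the invariant factors of ∂_2 are all 1, so H_1 ≅ Z^2.
  H_2: rank ker ∂_2 − rank ∂_3 = (16 − 15) − 0 = 1, and there is no ∂_3, so H_2 ≅ Z.

As a check, the Euler characteristic is 8 − 24 + 16 = 0, which agrees with 1 − 2 + 1 = 0.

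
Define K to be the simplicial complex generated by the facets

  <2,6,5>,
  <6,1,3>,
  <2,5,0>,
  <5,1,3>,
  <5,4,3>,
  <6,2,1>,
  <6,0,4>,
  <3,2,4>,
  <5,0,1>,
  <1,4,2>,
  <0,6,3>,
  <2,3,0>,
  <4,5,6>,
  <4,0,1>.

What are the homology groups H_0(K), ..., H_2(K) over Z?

Fix the vertex order 0 < 1 < 2 < 3 < 4 < 5 < 6 and write every simplex with vertices in increasing order. Then dim K = 2 and the simplices of K are:

  0-simplices (7): [0], [1], [2], [3], [4], [5], [6]
  1-simplices (21): [0,1], [0,2], [0,3], [0,4], [0,5], [0,6], [1,2], [1,3], [1,4], [1,5], [1,6], [2,3], [2,4], [2,5], [2,6], [3,4], [3,5], [3,6], [4,5], [4,6], [5,6]
  2-simplices (14): [0,1,4], [0,1,5], [0,2,3], [0,2,5], [0,3,6], [0,4,6], [1,2,4], [1,2,6], [1,3,5], [1,3,6], [2,3,4], [2,5,6], [3,4,5], [4,5,6]

giving chain groups C_0 ≅ Z^7, C_1 ≅ Z^21, C_2 ≅ Z^14.

Boundary ∂_1: C_1 → C_0 is given by ∂[p,q] = [q] − [p]. For instance
  ∂[3,5] = [5] − [3].
This gives a 7×21 integer matrix of rank 6; reducing to Smith normal form yields diagonal entries (1,1,1,1,1,1).

∂_2: C_2 → C_1 maps a triangle to the signed sum of its edges. For instance
  ∂[0,4,6] = [4,6] − [0,6] + [0,4],
  ∂[4,5,6] = [5,6] − [4,6] + [4,5].
This gives a 21×14 integer matrix of rank 13; reducing to Smith normal form yields diagonal entries (1,1,1,1,1,1,1,1,1,1,1,1,1).

Computing H_k = (kernel of ∂_k) / (image of ∂_{k+1}):

  H_0: rank C_0 − rank ∂_1 = 7 − 6 = 1, and the invariant factors of ∂_1 are all 1, so H_0 = Z.
  H_1: rank ker ∂_1 − rank ∂_2 = (21 − 6) − 13 = 2, and the invariant factors of ∂_2 are all 1, so H_1 = Z^2.
  H_2: rank ker ∂_2 − rank ∂_3 = (14 − 13) − 0 = 1, and there is no ∂_3, so H_2 = Z.

H_0 = Z,  H_1 = Z^2,  H_2 = Z.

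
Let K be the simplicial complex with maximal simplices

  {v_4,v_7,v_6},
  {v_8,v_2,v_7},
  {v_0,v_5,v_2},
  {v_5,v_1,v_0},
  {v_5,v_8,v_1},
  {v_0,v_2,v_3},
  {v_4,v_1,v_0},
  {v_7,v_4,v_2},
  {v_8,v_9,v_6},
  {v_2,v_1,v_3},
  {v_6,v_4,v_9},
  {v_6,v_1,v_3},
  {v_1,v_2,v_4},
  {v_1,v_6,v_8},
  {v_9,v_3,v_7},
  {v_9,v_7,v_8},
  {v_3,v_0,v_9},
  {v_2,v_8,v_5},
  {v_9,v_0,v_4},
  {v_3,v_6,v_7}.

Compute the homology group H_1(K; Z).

H_1 ≅ Z ⊕ Z_2.

Take the total order v_0 < v_1 < v_2 < v_3 < v_4 < v_5 < v_6 < v_7 < v_8 < v_9 on the vertex set. Then K (dimension 2) consists of the simplices:

  0-simplices (10): [v_0], [v_1], [v_2], [v_3], [v_4], [v_5], [v_6], [v_7], [v_8], [v_9]
  1-simplices (30): (30 of them)
  2-simplices (20): (20 of them)

giving chain groups C_0 ≅ Z^10, C_1 ≅ Z^30, C_2 ≅ Z^20.

The boundary map ∂_1: C_1 → C_0 is given by ∂[p,q] = [q] − [p]. For instance
  ∂[v_1,v_4] = [v_4] − [v_1].
The resulting 10×30 matrix has rank 9, and its Smith normal form has invariant factors (1,1,1,1,1,1,1,1,1).

∂_2: C_2 → C_1 acts by ∂[p,q,r] = [q,r] − [p,r] + [p,q]. For instance
  ∂[v_0,v_2,v_3] = [v_2,v_3] − [v_0,v_3] + [v_0,v_2],
  ∂[v_1,v_2,v_3] = [v_2,v_3] − [v_1,v_3] + [v_1,v_2].
The resulting 30×20 matrix has rank 20, and its Smith normal form has invariant factors (1,1,1,1,1,1,1,1,1,1,1,1,1,1,1,1,1,1,1,2).

Computing H_k = (kernel of ∂_k) / (image of ∂_{k+1}):

  H_1: rank ker ∂_1 − rank ∂_2 = (30 − 9) − 20 = 1, and ∂_2 has invariant factor 2 > 1, so H_1 = Z ⊕ Z_2.

(K is a triangulation of the Klein bottle.)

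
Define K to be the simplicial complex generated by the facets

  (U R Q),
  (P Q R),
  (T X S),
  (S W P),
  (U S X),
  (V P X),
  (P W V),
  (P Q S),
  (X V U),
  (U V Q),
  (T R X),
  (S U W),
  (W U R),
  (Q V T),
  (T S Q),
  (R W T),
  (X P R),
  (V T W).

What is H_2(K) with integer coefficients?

We work with the vertex ordering P < Q < R < S < T < U < V < W < X. The simplices of K, each written with vertices in increasing order, are:

  0-simplices (9): P, Q, R, S, T, U, V, W, X
  1-simplices (27): PQ, PR, PS, PV, PW, PX, QR, QS, QT, QU, QV, RT, RU, RW, RX, ST, SU, SW, SX, TV, TW, TX, UV, UW, UX, VW, VX
  2-simplices (18): PQR, PQS, PRX, PSW, PVW, PVX, QRU, QST, QTV, QUV, RTW, RTX, RUW, STX, SUW, SUX, TVW, UVX

Hence C_0 ≅ Z^9, C_1 ≅ Z^27, C_2 ≅ Z^18.

∂_1: C_1 → C_0 sends each edge [p,q] (with p < q) to q − p. For instance
  ∂PS = S − P.
As a 9×27 matrix over Z this has rank 8, with invariant factors (1,1,1,1,1,1,1,1).

∂_2: C_2 → C_1 maps a triangle to the signed sum of its edges. For instance
  ∂PVW = VW − PW + PV,
  ∂PVX = VX − PX + PV.
As a 27×18 matrix over Z this has rank 17, with invariant factors (1,1,1,1,1,1,1,1,1,1,1,1,1,1,1,1,1).

Computing H_k = (kernel of ∂_k) / (image of ∂_{k+1}):

  H_2: rank ker ∂_2 − rank ∂_3 = (18 − 17) − 0 = 1, and there is no ∂_3, so H_2 ≅ Z.

H_2 = Z.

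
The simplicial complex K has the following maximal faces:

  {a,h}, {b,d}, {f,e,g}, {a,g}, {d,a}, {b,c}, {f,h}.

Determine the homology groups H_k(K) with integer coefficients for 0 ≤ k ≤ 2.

Take the total order a < b < c < d < e < f < g < h on the vertex set. Then K (dimension 2) consists of the simplices:

  0-simplices (8): a, b, c, d, e, f, g, h
  1-simplices (9): ad, ag, ah, bc, bd, ef, eg, fg, fh
  2-simplices (1): efg

giving chain groups C_0 ≅ Z^8, C_1 ≅ Z^9, C_2 ≅ Z^1.

Boundary ∂_1: C_1 → C_0 maps an edge to its endpoints' difference, ∂[p,q] = q − p.
The resulting 8×9 matrix has rank 7, and its Smith normal form has invariant factors (1,1,1,1,1,1,1).

The boundary map ∂_2: C_2 → C_1 acts by ∂[p,q,r] = [q,r] − [p,r] + [p,q]. For instance
  ∂efg = fg − eg + ef.
As a 9×1 matrix over Z this has rank 1, with invariant factors (1).

From H_k ≅ ker(∂_k) / im(∂_{k+1}) we obtain:

  H_0: rank C_0 − rank ∂_1 = 8 − 7 = 1, and the invariant factors of ∂_1 are all 1, so H_0 = Z.
  H_1: rank ker ∂_1 − rank ∂_2 = (9 − 7) − 1 = 1, and the invariant factors of ∂_2 are all 1, so H_1 = Z.
  H_2: rank ker ∂_2 − rank ∂_3 = (1 − 1) − 0 = 0, and there is no ∂_3, so H_2 = 0.

As a check, the Euler characteristic is 8 − 9 + 1 = 0, which agrees with 1 − 1 + 0 = 0.

H_0 ≅ Z,  H_1 ≅ Z,  H_2 = 0.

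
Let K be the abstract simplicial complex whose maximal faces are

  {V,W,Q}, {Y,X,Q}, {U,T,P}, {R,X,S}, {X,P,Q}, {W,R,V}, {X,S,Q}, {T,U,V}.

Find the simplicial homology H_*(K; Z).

H_0 ≅ Z,  H_1 ≅ Z^2,  H_2 = 0.

Order the vertices as P < Q < R < S < T < U < V < W < X < Y. Listing each simplex with vertices in this order, K has dimension 2 with simplices:

  0-simplices (10): P, Q, R, S, T, U, V, W, X, Y
  1-simplices (19): PQ, PT, PU, PX, QS, QV, QW, QX, QY, RS, RV, RW, RX, SX, TU, TV, UV, VW, XY
  2-simplices (8): PQX, PTU, QSX, QVW, QXY, RSX, RVW, TUV

giving chain groups C_0 ≅ Z^10, C_1 ≅ Z^19, C_2 ≅ Z^8.

Boundary ∂_1: C_1 → C_0 maps an edge to its endpoints' difference, ∂[p,q] = q − p. For instance
  ∂TU = U − T.
As a 10×19 matrix over Z this has rank 9, with invariant factors (1,1,1,1,1,1,1,1,1).

The boundary map ∂_2: C_2 → C_1 maps a triangle to the signed sum of its edges. For instance
  ∂QXY = XY − QY + QX,
  ∂RSX = SX − RX + RS.
As a 19×8 matrix over Z this has rank 8, with invariant factors (1,1,1,1,1,1,1,1).

Now H_k = ker ∂_k / im ∂_{k+1}, so:

  H_0: rank C_0 − rank ∂_1 = 10 − 9 = 1, and the invariant factors of ∂_1 are all 1, so H_0 ≅ Z.
  H_1: rank ker ∂_1 − rank ∂_2 = (19 − 9) − 8 = 2, and the invariant factors of ∂_2 are all 1, so H_1 ≅ Z^2.
  H_2: rank ker ∂_2 − rank ∂_3 = (8 − 8) − 0 = 0, and there is no ∂_3, so H_2 ≅ 0.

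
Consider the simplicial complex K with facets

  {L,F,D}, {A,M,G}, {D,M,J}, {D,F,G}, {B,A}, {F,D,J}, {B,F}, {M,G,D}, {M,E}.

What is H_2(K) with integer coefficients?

Take the total order A < B < D < E < F < G < J < L < M on the vertex set. Then K (dimension 2) consists of the simplices:

  0-simplices (9): A, B, D, E, F, G, J, L, M
  1-simplices (15): AB, AG, AM, BF, DF, DG, DJ, DL, DM, EM, FG, FJ, FL, GM, JM
  2-simplices (6): AGM, DFG, DFJ, DFL, DGM, DJM

Hence C_0 ≅ Z^9, C_1 ≅ Z^15, C_2 ≅ Z^6.

∂_1: C_1 → C_0 is given by ∂[p,q] = [q] − [p].
The resulting 9×15 matrix has rank 8, and its Smith normal form has invariant factors (1,1,1,1,1,1,1,1).

∂_2: C_2 → C_1 sends each 2-simplex [p,q,r] to [q,r] − [p,r] + [p,q]. For instance
  ∂AGM = GM − AM + AG,
  ∂DFG = FG − DG + DF.
The 15×6 boundary matrix has rank 6 and Smith normal form diag(1,1,1,1,1,1).

Reading off H_k = ker ∂_k / im ∂_{k+1}:

  H_2: rank ker ∂_2 − rank ∂_3 = (6 − 6) − 0 = 0, and there is no ∂_3, so H_2 = 0.

H_2 ≅ 0.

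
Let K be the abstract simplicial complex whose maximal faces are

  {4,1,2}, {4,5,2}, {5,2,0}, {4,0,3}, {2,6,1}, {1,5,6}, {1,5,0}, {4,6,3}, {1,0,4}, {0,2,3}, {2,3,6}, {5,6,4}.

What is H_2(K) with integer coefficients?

H_2 = 0.

Take the total order 0 < 1 < 2 < 3 < 4 < 5 < 6 on the vertex set. Then K (dimension 2) consists of the simplices:

  0-simplices (7): [0], [1], [2], [3], [4], [5], [6]
  1-simplices (18): [0,1], [0,2], [0,3], [0,4], [0,5], [1,2], [1,4], [1,5], [1,6], [2,3], [2,4], [2,5], [2,6], [3,4], [3,6], [4,5], [4,6], [5,6]
  2-simplices (12): [0,1,4], [0,1,5], [0,2,3], [0,2,5], [0,3,4], [1,2,4], [1,2,6], [1,5,6], [2,3,6], [2,4,5], [3,4,6], [4,5,6]

so the chain groups are C_0 ≅ Z^7, C_1 ≅ Z^18, C_2 ≅ Z^12.

∂_1: C_1 → C_0 sends each edge [p,q] (with p < q) to q − p. For instance
  ∂[0,2] = [2] − [0].
The resulting 7×18 matrix has rank 6, and its Smith normal form has invariant factors (1,1,1,1,1,1).

Boundary ∂_2: C_2 → C_1 sends each 2-simplex [p,q,r] to [q,r] − [p,r] + [p,q]. For instance
  ∂[0,1,5] = [1,5] − [0,5] + [0,1],
  ∂[3,4,6] = [4,6] − [3,6] + [3,4].
As a 18×12 matrix over Z this has rank 12, with invariant factors (1,1,1,1,1,1,1,1,1,1,1,2).

From H_k ≅ ker(∂_k) / im(∂_{k+1}) we obtain:

  H_2: rank ker ∂_2 − rank ∂_3 = (12 − 12) − 0 = 0, and there is no ∂_3, so H_2 ≅ 0.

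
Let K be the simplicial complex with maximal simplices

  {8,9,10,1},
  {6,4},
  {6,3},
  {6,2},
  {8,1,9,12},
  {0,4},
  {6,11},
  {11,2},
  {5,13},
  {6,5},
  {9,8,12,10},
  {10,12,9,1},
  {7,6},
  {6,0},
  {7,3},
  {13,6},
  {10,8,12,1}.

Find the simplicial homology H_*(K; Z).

K has 14 vertices, 22 edges, 10 triangles, 5 3-simplices.
rank ∂_0 = 0, rank ∂_1 = 12 ⇒ b_0 = 14 − 0 − 12 = 2; all invariant factors of ∂_1 are 1 so no torsion. So H_0 ≅ Z^2.
rank ∂_1 = 12, rank ∂_2 = 6 ⇒ b_1 = 22 − 12 − 6 = 4; all invariant factors of ∂_2 are 1 so no torsion. So H_1 ≅ Z^4.
rank ∂_2 = 6, rank ∂_3 = 4 ⇒ b_2 = 10 − 6 − 4 = 0; all invariant factors of ∂_3 are 1 so no torsion. So H_2 ≅ 0.
rank ∂_3 = 4, rank ∂_4 = 0 ⇒ b_3 = 5 − 4 − 0 = 1. So H_3 ≅ Z.

H_0 ≅ Z^2,  H_1 ≅ Z^4,  H_2 = 0,  H_3 ≅ Z.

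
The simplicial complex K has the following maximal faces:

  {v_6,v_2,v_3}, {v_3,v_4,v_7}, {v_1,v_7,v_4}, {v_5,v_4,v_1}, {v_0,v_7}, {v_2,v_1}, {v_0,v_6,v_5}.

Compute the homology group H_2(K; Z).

H_2 ≅ 0.

Take the total order v_0 < v_1 < v_2 < v_3 < v_4 < v_5 < v_6 < v_7 on the vertex set. Then K (dimension 2) consists of the simplices:

  0-simplices (8): [v_0], [v_1], [v_2], [v_3], [v_4], [v_5], [v_6], [v_7]
  1-simplices (15): (15 of them)
  2-simplices (5): [v_0,v_5,v_6], [v_1,v_4,v_5], [v_1,v_4,v_7], [v_2,v_3,v_6], [v_3,v_4,v_7]

giving chain groups C_0 ≅ Z^8, C_1 ≅ Z^15, C_2 ≅ Z^5.

The boundary map ∂_1: C_1 → C_0 sends each edge [p,q] (with p < q) to q − p. For instance
  ∂[v_4,v_5] = [v_5] − [v_4].
As a 8×15 matrix over Z this has rank 7, with invariant factors (1,1,1,1,1,1,1).

The boundary map ∂_2: C_2 → C_1 sends each 2-simplex [p,q,r] to [q,r] − [p,r] + [p,q]. For instance
  ∂[v_1,v_4,v_7] = [v_4,v_7] − [v_1,v_7] + [v_1,v_4],
  ∂[v_1,v_4,v_5] = [v_4,v_5] − [v_1,v_5] + [v_1,v_4].
The resulting 15×5 matrix has rank 5, and its Smith normal form has invariant factors (1,1,1,1,1).

Reading off H_k = ker ∂_k / im ∂_{k+1}:

  H_2: rank ker ∂_2 − rank ∂_3 = (5 − 5) − 0 = 0, and there is no ∂_3, so H_2 ≅ 0.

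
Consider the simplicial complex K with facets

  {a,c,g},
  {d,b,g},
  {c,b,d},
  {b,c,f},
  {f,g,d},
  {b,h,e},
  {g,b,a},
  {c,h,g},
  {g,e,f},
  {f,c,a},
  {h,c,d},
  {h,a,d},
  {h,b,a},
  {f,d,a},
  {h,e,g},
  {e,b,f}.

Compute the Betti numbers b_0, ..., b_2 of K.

b_0 = 1, b_1 = 2, b_2 = 1.

We work with the vertex ordering a < b < c < d < e < f < g < h. The simplices of K, each written with vertices in increasing order, are:

  0-simplices (8): a, b, c, d, e, f, g, h
  1-simplices (24): ab, ac, ad, af, ag, ah, bc, bd, be, bf, bg, bh, cd, cf, cg, ch, df, dg, dh, ef, eg, eh, fg, gh
  2-simplices (16): abg, abh, acf, acg, adf, adh, bcd, bcf, bdg, bef, beh, cdh, cgh, dfg, efg, egh

giving chain groups C_0 ≅ Z^8, C_1 ≅ Z^24, C_2 ≅ Z^16.

Boundary ∂_1: C_1 → C_0 is given by ∂[p,q] = [q] − [p]. For instance
  ∂bc = c − b.
This gives a 8×24 integer matrix of rank 7; reducing to Smith normal form yields diagonal entries (1,1,1,1,1,1,1).

Boundary ∂_2: C_2 → C_1 sends each 2-simplex [p,q,r] to [q,r] − [p,r] + [p,q]. For instance
  ∂bdg = dg − bg + bd,
  ∂abh = bh − ah + ab.
This gives a 24×16 integer matrix of rank 15; reducing to Smith normal form yields diagonal entries (1,1,1,1,1,1,1,1,1,1,1,1,1,1,1).

Computing H_k = (kernel of ∂_k) / (image of ∂_{k+1}):

  H_0: rank C_0 − rank ∂_1 = 8 − 7 = 1, and the invariant factors of ∂_1 are all 1, so H_0 = Z.
  H_1: rank ker ∂_1 − rank ∂_2 = (24 − 7) − 15 = 2, and the invariant factors of ∂_2 are all 1, so H_1 = Z^2.
  H_2: rank ker ∂_2 − rank ∂_3 = (16 − 15) − 0 = 1, and there is no ∂_3, so H_2 = Z.

Hence the Betti numbers are b_0 = 1, b_1 = 2, b_2 = 1.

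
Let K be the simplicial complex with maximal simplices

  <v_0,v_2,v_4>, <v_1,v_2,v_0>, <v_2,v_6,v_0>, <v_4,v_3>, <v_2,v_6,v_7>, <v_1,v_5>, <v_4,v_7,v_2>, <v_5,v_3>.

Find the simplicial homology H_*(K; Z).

We work with the vertex ordering v_0 < v_1 < v_2 < v_3 < v_4 < v_5 < v_6 < v_7. The simplices of K, each written with vertices in increasing order, are:

  0-simplices (8): [v_0], [v_1], [v_2], [v_3], [v_4], [v_5], [v_6], [v_7]
  1-simplices (13): [v_0,v_1], [v_0,v_2], [v_0,v_4], [v_0,v_6], [v_1,v_2], [v_1,v_5], [v_2,v_4], [v_2,v_6], [v_2,v_7], [v_3,v_4], [v_3,v_5], [v_4,v_7], [v_6,v_7]
  2-simplices (5): [v_0,v_1,v_2], [v_0,v_2,v_4], [v_0,v_2,v_6], [v_2,v_4,v_7], [v_2,v_6,v_7]

so the chain groups are C_0 ≅ Z^8, C_1 ≅ Z^13, C_2 ≅ Z^5.

The boundary map ∂_1: C_1 → C_0 is given by ∂[p,q] = [q] − [p]. For instance
  ∂[v_3,v_5] = [v_5] − [v_3].
The 8×13 boundary matrix has rank 7 and Smith normal form diag(1,1,1,1,1,1,1).

Boundary ∂_2: C_2 → C_1 maps a triangle to the signed sum of its edges. For instance
  ∂[v_2,v_6,v_7] = [v_6,v_7] − [v_2,v_7] + [v_2,v_6],
  ∂[v_2,v_4,v_7] = [v_4,v_7] − [v_2,v_7] + [v_2,v_4].
As a 13×5 matrix over Z this has rank 5, with invariant factors (1,1,1,1,1).

Now H_k = ker ∂_k / im ∂_{k+1}, so:

  H_0: rank C_0 − rank ∂_1 = 8 − 7 = 1, and the invariant factors of ∂_1 are all 1, so H_0 = Z.
  H_1: rank ker ∂_1 − rank ∂_2 = (13 − 7) − 5 = 1, and the invariant factors of ∂_2 are all 1, so H_1 = Z.
  H_2: rank ker ∂_2 − rank ∂_3 = (5 − 5) − 0 = 0, and there is no ∂_3, so H_2 = 0.

H_0 = Z,  H_1 = Z,  H_2 = 0.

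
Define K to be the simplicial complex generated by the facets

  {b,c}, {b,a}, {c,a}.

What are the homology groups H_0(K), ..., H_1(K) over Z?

We work with the vertex ordering a < b < c. The simplices of K, each written with vertices in increasing order, are:

  0-simplices (3): a, b, c
  1-simplices (3): ab, ac, bc

giving chain groups C_0 ≅ Z^3, C_1 ≅ Z^3.

The boundary map ∂_1: C_1 → C_0 sends each edge [p,q] (with p < q) to q − p. For instance
  ∂ac = c − a.
The resulting 3×3 matrix has rank 2, and its Smith normal form has invariant factors (1,1).

Reading off H_k = ker ∂_k / im ∂_{k+1}:

  H_0: rank C_0 − rank ∂_1 = 3 − 2 = 1, and the invariant factors of ∂_1 are all 1, so H_0 = Z.
  H_1: rank ker ∂_1 − rank ∂_2 = (3 − 2) − 0 = 1, and there is no ∂_2, so H_1 = Z.

H_0 = Z,  H_1 = Z.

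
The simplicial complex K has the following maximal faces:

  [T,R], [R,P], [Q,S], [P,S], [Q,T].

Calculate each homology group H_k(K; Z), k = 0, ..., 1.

H_0 = Z,  H_1 = Z.

We work with the vertex ordering P < Q < R < S < T. The simplices of K, each written with vertices in increasing order, are:

  0-simplices (5): P, Q, R, S, T
  1-simplices (5): PR, PS, QS, QT, RT

giving chain groups C_0 ≅ Z^5, C_1 ≅ Z^5.

∂_1: C_1 → C_0 is given by ∂[p,q] = [q] − [p].
The 5×5 boundary matrix has rank 4 and Smith normal form diag(1,1,1,1).

Now H_k = ker ∂_k / im ∂_{k+1}, so:

  H_0: rank C_0 − rank ∂_1 = 5 − 4 = 1, and the invariant factors of ∂_1 are all 1, so H_0 ≅ Z.
  H_1: rank ker ∂_1 − rank ∂_2 = (5 − 4) − 0 = 1, and there is no ∂_2, so H_1 ≅ Z.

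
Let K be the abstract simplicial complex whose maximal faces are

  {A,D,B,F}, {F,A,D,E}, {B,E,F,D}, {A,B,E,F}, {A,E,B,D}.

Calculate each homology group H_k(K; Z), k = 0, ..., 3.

H_0 ≅ Z,  H_1 = 0,  H_2 = 0,  H_3 ≅ Z.

We work with the vertex ordering A < B < D < E < F. The simplices of K, each written with vertices in increasing order, are:

  0-simplices (5): A, B, D, E, F
  1-simplices (10): AB, AD, AE, AF, BD, BE, BF, DE, DF, EF
  2-simplices (10): ABD, ABE, ABF, ADE, ADF, AEF, BDE, BDF, BEF, DEF
  3-simplices (5): ABDE, ABDF, ABEF, ADEF, BDEF

Hence C_0 ≅ Z^5, C_1 ≅ Z^10, C_2 ≅ Z^10, C_3 ≅ Z^5.

∂_1: C_1 → C_0 is given by ∂[p,q] = [q] − [p].
This gives a 5×10 integer matrix of rank 4; reducing to Smith normal form yields diagonal entries (1,1,1,1).

Boundary ∂_2: C_2 → C_1 maps a triangle to the signed sum of its edges. For instance
  ∂ADF = DF − AF + AD,
  ∂BEF = EF − BF + BE.
This gives a 10×10 integer matrix of rank 6; reducing to Smith normal form yields diagonal entries (1,1,1,1,1,1).

Boundary ∂_3: C_3 → C_2 sends each 3-simplex σ to the alternating sum Σ_i (−1)^i (σ with its i-th vertex removed). For instance
  ∂ABDF = BDF − ADF + ABF − ABD,
  ∂ABEF = BEF − AEF + ABF − ABE.
This gives a 10×5 integer matrix of rank 4; reducing to Smith normal form yields diagonal entries (1,1,1,1).

Now H_k = ker ∂_k / im ∂_{k+1}, so:

  H_0: rank C_0 − rank ∂_1 = 5 − 4 = 1, and the invariant factors of ∂_1 are all 1, so H_0 = Z.
  H_1: rank ker ∂_1 − rank ∂_2 = (10 − 4) − 6 = 0, and the invariant factors of ∂_2 are all 1, so H_1 = 0.
  H_2: rank ker ∂_2 − rank ∂_3 = (10 − 6) − 4 = 0, and the invariant factors of ∂_3 are all 1, so H_2 = 0.
  H_3: rank ker ∂_3 − rank ∂_4 = (5 − 4) − 0 = 1, and there is no ∂_4, so H_3 = Z.

As a check, the Euler characteristic is 5 − 10 + 10 − 5 = 0, which agrees with 1 − 0 + 0 − 1 = 0.
(K is a triangulation of the 3-sphere S^3.)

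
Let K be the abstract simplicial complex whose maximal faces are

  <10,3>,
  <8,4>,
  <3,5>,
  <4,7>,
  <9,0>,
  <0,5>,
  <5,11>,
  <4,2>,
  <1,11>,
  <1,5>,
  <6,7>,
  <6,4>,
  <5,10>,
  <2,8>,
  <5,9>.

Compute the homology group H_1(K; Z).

H_1 = Z^5.

We work with the vertex ordering 0 < 1 < 2 < 3 < 4 < 5 < 6 < 7 < 8 < 9 < 10 < 11. The simplices of K, each written with vertices in increasing order, are:

  0-simplices (12): [0], [1], [2], [3], [4], [5], [6], [7], [8], [9], [10], [11]
  1-simplices (15): [0,5], [0,9], [1,5], [1,11], [2,4], [2,8], [3,5], [3,10], [4,6], [4,7], [4,8], [5,9], [5,10], [5,11], [6,7]

so the chain groups are C_0 ≅ Z^12, C_1 ≅ Z^15.

Boundary ∂_1: C_1 → C_0 maps an edge to its endpoints' difference, ∂[p,q] = q − p. For instance
  ∂[1,11] = [11] − [1].
The resulting 12×15 matrix has rank 10, and its Smith normal form has invariant factors (1,1,1,1,1,1,1,1,1,1).

From H_k ≅ ker(∂_k) / im(∂_{k+1}) we obtain:

  H_1: rank ker ∂_1 − rank ∂_2 = (15 − 10) − 0 = 5, and there is no ∂_2, so H_1 ≅ Z^5.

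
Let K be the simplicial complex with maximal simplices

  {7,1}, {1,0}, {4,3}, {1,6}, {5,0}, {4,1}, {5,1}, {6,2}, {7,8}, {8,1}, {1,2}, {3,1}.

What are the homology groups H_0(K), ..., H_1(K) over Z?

H_0 = Z,  H_1 = Z^4.

K has 9 vertices, 12 edges.
rank ∂_0 = 0, rank ∂_1 = 8 ⇒ b_0 = 9 − 0 − 8 = 1; all invariant factors of ∂_1 are 1 so no torsion. So H_0 = Z.
rank ∂_1 = 8, rank ∂_2 = 0 ⇒ b_1 = 12 − 8 − 0 = 4. So H_1 = Z^4.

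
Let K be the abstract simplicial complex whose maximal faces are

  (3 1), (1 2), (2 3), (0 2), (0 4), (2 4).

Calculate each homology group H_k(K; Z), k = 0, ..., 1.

H_0 ≅ Z,  H_1 ≅ Z^2.

Order the vertices as 0 < 1 < 2 < 3 < 4. Listing each simplex with vertices in this order, K has dimension 1 with simplices:

  0-simplices (5): [0], [1], [2], [3], [4]
  1-simplices (6): [0,2], [0,4], [1,2], [1,3], [2,3], [2,4]

Hence C_0 ≅ Z^5, C_1 ≅ Z^6.

∂_1: C_1 → C_0 is given by ∂[p,q] = [q] − [p].
This gives a 5×6 integer matrix of rank 4; reducing to Smith normal form yields diagonal entries (1,1,1,1).

From H_k ≅ ker(∂_k) / im(∂_{k+1}) we obtain:

  H_0: rank C_0 − rank ∂_1 = 5 − 4 = 1, and the invariant factors of ∂_1 are all 1, so H_0 = Z.
  H_1: rank ker ∂_1 − rank ∂_2 = (6 − 4) − 0 = 2, and there is no ∂_2, so H_1 = Z^2.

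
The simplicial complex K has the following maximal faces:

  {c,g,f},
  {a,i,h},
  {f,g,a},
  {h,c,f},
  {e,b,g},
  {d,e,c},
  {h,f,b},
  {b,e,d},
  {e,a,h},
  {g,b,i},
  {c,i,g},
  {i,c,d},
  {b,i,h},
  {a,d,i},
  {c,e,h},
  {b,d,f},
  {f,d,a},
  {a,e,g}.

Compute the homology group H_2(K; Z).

H_2 ≅ Z.

Fix the vertex order a < b < c < d < e < f < g < h < i and write every simplex with vertices in increasing order. Then dim K = 2 and the simplices of K are:

  0-simplices (9): a, b, c, d, e, f, g, h, i
  1-simplices (27): ad, ae, af, ag, ah, ai, bd, be, bf, bg, bh, bi, cd, ce, cf, cg, ch, ci, de, df, di, eg, eh, fg, fh, gi, hi
  2-simplices (18): adf, adi, aeg, aeh, afg, ahi, bde, bdf, beg, bfh, bgi, bhi, cde, cdi, ceh, cfg, cfh, cgi

so the chain groups are C_0 ≅ Z^9, C_1 ≅ Z^27, C_2 ≅ Z^18.

Boundary ∂_1: C_1 → C_0 sends each edge [p,q] (with p < q) to q − p. For instance
  ∂fh = h − f.
The 9×27 boundary matrix has rank 8 and Smith normal form diag(1,1,1,1,1,1,1,1).

The boundary map ∂_2: C_2 → C_1 maps a triangle to the signed sum of its edges. For instance
  ∂cdi = di − ci + cd,
  ∂cfh = fh − ch + cf.
The resulting 27×18 matrix has rank 17, and its Smith normal form has invariant factors (1,1,1,1,1,1,1,1,1,1,1,1,1,1,1,1,1).

Reading off H_k = ker ∂_k / im ∂_{k+1}:

  H_2: rank ker ∂_2 − rank ∂_3 = (18 − 17) − 0 = 1, and there is no ∂_3, so H_2 ≅ Z.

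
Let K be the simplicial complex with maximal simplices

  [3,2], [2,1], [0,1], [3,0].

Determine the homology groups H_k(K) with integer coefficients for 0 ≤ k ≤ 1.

K has 4 vertices, 4 edges.
rank ∂_0 = 0, rank ∂_1 = 3 ⇒ b_0 = 4 − 0 − 3 = 1; all invariant factors of ∂_1 are 1 so no torsion. So H_0 = Z.
rank ∂_1 = 3, rank ∂_2 = 0 ⇒ b_1 = 4 − 3 − 0 = 1. So H_1 = Z.

H_0 ≅ Z,  H_1 ≅ Z.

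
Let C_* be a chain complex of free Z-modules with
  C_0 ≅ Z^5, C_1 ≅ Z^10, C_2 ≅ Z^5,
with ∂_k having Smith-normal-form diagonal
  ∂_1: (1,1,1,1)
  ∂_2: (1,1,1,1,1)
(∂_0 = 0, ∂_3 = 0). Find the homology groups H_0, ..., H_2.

H_0: b_0 = 5 − 0 − 4 = 1; torsion from ∂_1 factors > 1: none. So H_0 = Z.
H_1: b_1 = 10 − 4 − 5 = 1; torsion from ∂_2 factors > 1: none. So H_1 = Z.
H_2: b_2 = 5 − 5 − 0 = 0; torsion from ∂_3 factors > 1: none. So H_2 = 0.

H_0 = Z,  H_1 = Z,  H_2 = 0.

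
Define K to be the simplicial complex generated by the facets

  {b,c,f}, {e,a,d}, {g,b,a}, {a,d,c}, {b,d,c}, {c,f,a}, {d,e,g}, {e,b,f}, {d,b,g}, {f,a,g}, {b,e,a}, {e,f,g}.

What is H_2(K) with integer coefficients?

H_2 = 0.

Take the total order a < b < c < d < e < f < g on the vertex set. Then K (dimension 2) consists of the simplices:

  0-simplices (7): a, b, c, d, e, f, g
  1-simplices (18): ab, ac, ad, ae, af, ag, bc, bd, be, bf, bg, cd, cf, de, dg, ef, eg, fg
  2-simplices (12): abe, abg, acd, acf, ade, afg, bcd, bcf, bdg, bef, deg, efg

so the chain groups are C_0 ≅ Z^7, C_1 ≅ Z^18, C_2 ≅ Z^12.

Boundary ∂_1: C_1 → C_0 is given by ∂[p,q] = [q] − [p]. For instance
  ∂dg = g − d.
As a 7×18 matrix over Z this has rank 6, with invariant factors (1,1,1,1,1,1).

The boundary map ∂_2: C_2 → C_1 acts by ∂[p,q,r] = [q,r] − [p,r] + [p,q]. For instance
  ∂bef = ef − bf + be,
  ∂acd = cd − ad + ac.
The 18×12 boundary matrix has rank 12 and Smith normal form diag(1,1,1,1,1,1,1,1,1,1,1,2).

From H_k ≅ ker(∂_k) / im(∂_{k+1}) we obtain:

  H_2: rank ker ∂_2 − rank ∂_3 = (12 − 12) − 0 = 0, and there is no ∂_3, so H_2 = 0.

(K is a triangulation of the real projective plane RP^2.)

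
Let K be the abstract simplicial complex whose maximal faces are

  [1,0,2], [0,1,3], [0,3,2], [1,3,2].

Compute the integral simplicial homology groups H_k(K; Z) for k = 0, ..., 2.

H_0 ≅ Z,  H_1 = 0,  H_2 ≅ Z.

We work with the vertex ordering 0 < 1 < 2 < 3. The simplices of K, each written with vertices in increasing order, are:

  0-simplices (4): [0], [1], [2], [3]
  1-simplices (6): [0,1], [0,2], [0,3], [1,2], [1,3], [2,3]
  2-simplices (4): [0,1,2], [0,1,3], [0,2,3], [1,2,3]

so the chain groups are C_0 ≅ Z^4, C_1 ≅ Z^6, C_2 ≅ Z^4.

The boundary map ∂_1: C_1 → C_0 maps an edge to its endpoints' difference, ∂[p,q] = q − p.
This gives a 4×6 integer matrix of rank 3; reducing to Smith normal form yields diagonal entries (1,1,1).

Boundary ∂_2: C_2 → C_1 maps a triangle to the signed sum of its edges. For instance
  ∂[0,1,2] = [1,2] − [0,2] + [0,1],
  ∂[0,2,3] = [2,3] − [0,3] + [0,2].
The 6×4 boundary matrix has rank 3 and Smith normal form diag(1,1,1).

Computing H_k = (kernel of ∂_k) / (image of ∂_{k+1}):

  H_0: rank C_0 − rank ∂_1 = 4 − 3 = 1, and the invariant factors of ∂_1 are all 1, so H_0 ≅ Z.
  H_1: rank ker ∂_1 − rank ∂_2 = (6 − 3) − 3 = 0, and the invariant factors of ∂_2 are all 1, so H_1 ≅ 0.
  H_2: rank ker ∂_2 − rank ∂_3 = (4 − 3) − 0 = 1, and there is no ∂_3, so H_2 ≅ Z.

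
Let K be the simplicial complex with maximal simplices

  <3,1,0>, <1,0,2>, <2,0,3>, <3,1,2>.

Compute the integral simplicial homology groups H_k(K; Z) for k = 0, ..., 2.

H_0 = Z,  H_1 = 0,  H_2 = Z.

Fix the vertex order 0 < 1 < 2 < 3 and write every simplex with vertices in increasing order. Then dim K = 2 and the simplices of K are:

  0-simplices (4): [0], [1], [2], [3]
  1-simplices (6): [0,1], [0,2], [0,3], [1,2], [1,3], [2,3]
  2-simplices (4): [0,1,2], [0,1,3], [0,2,3], [1,2,3]

Hence C_0 ≅ Z^4, C_1 ≅ Z^6, C_2 ≅ Z^4.

Boundary ∂_1: C_1 → C_0 is given by ∂[p,q] = [q] − [p].
The 4×6 boundary matrix has rank 3 and Smith normal form diag(1,1,1).

The boundary map ∂_2: C_2 → C_1 maps a triangle to the signed sum of its edges. For instance
  ∂[0,2,3] = [2,3] − [0,3] + [0,2],
  ∂[0,1,3] = [1,3] − [0,3] + [0,1].
As a 6×4 matrix over Z this has rank 3, with invariant factors (1,1,1).

Now H_k = ker ∂_k / im ∂_{k+1}, so:

  H_0: rank C_0 − rank ∂_1 = 4 − 3 = 1, and the invariant factors of ∂_1 are all 1, so H_0 = Z.
  H_1: rank ker ∂_1 − rank ∂_2 = (6 − 3) − 3 = 0, and the invariant factors of ∂_2 are all 1, so H_1 = 0.
  H_2: rank ker ∂_2 − rank ∂_3 = (4 − 3) − 0 = 1, and there is no ∂_3, so H_2 = Z.

As a check, the Euler characteristic is 4 − 6 + 4 = 2, which agrees with 1 − 0 + 1 = 2.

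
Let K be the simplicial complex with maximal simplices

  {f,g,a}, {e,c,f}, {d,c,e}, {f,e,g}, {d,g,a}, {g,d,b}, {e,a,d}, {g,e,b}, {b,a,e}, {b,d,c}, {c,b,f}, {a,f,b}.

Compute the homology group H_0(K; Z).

H_0 = Z.

K has 7 vertices, 18 edges, 12 triangles.
rank ∂_0 = 0, rank ∂_1 = 6 ⇒ b_0 = 7 − 0 − 6 = 1; all invariant factors of ∂_1 are 1 so no torsion. So H_0 ≅ Z.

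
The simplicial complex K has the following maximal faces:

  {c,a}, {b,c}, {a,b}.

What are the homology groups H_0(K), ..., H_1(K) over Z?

H_0 ≅ Z,  H_1 ≅ Z.

Fix the vertex order a < b < c and write every simplex with vertices in increasing order. Then dim K = 1 and the simplices of K are:

  0-simplices (3): a, b, c
  1-simplices (3): ab, ac, bc

giving chain groups C_0 ≅ Z^3, C_1 ≅ Z^3.

∂_1: C_1 → C_0 is given by ∂[p,q] = [q] − [p]. For instance
  ∂ac = c − a.
This gives a 3×3 integer matrix of rank 2; reducing to Smith normal form yields diagonal entries (1,1).

From H_k ≅ ker(∂_k) / im(∂_{k+1}) we obtain:

  H_0: rank C_0 − rank ∂_1 = 3 − 2 = 1, and the invariant factors of ∂_1 are all 1, so H_0 = Z.
  H_1: rank ker ∂_1 − rank ∂_2 = (3 − 2) − 0 = 1, and there is no ∂_2, so H_1 = Z.

As a check, the Euler characteristic is 3 − 3 = 0, which agrees with 1 − 1 = 0.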